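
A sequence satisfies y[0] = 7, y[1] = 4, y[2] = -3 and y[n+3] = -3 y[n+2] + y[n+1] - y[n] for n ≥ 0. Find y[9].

10964

y[3] = -3(-3) + 4 - 7 = 6
y[4] = -3(6) + (-3) - 4 = -25
y[5] = -3(-25) + 6 - (-3) = 84
y[6] = -3(84) + (-25) - 6 = -283
y[7] = -3(-283) + 84 - (-25) = 958
y[8] = -3(958) + (-283) - 84 = -3241
y[9] = -3(-3241) + 958 - (-283) = 10964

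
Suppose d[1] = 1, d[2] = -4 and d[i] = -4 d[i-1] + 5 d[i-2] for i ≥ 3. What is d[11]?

8138021

d[3] = -4(-4) + 5(1) = 21
d[4] = -4(21) + 5(-4) = -104
d[5] = -4(-104) + 5(21) = 521
d[6] = -4(521) + 5(-104) = -2604
d[7] = -4(-2604) + 5(521) = 13021
d[8] = -4(13021) + 5(-2604) = -65104
d[9] = -4(-65104) + 5(13021) = 325521
d[10] = -4(325521) + 5(-65104) = -1627604
d[11] = -4(-1627604) + 5(325521) = 8138021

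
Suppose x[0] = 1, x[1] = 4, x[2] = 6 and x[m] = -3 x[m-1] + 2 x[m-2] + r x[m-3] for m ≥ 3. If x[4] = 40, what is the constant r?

-2

x[3] = -10 + r
x[4] = 42 + r
So 42 + r = 40, giving r = -2.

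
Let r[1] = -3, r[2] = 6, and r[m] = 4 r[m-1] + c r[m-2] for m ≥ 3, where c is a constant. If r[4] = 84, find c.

r[3] = 24 - 3c
r[4] = 96 - 6c
So 96 - 6c = 84, giving c = 2.

2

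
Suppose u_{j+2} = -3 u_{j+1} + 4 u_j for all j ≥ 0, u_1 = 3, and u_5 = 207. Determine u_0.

Let u_0 = y.
u_2 = -9 + 4y
u_3 = 39 - 12y
u_4 = -153 + 52y
u_5 = 615 - 204y
So 615 - 204y = 207, giving y = 2.

2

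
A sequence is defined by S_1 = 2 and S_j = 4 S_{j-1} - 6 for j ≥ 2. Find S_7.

S_2 = 4(2) - 6 = 2
S_3 = 4(2) - 6 = 2
S_4 = 4(2) - 6 = 2
S_5 = 4(2) - 6 = 2
S_6 = 4(2) - 6 = 2
S_7 = 4(2) - 6 = 2

2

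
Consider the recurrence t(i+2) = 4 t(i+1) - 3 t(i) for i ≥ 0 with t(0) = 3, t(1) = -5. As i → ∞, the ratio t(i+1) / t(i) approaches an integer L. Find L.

The characteristic equation is r^2 - 4r + 3 = 0, which factors as (r - 3)(r - 1) = 0.
So the roots are 3 and 1. Since |3| > |1| and the coefficient of 3^i is non-zero, the ratio tends to 3.

3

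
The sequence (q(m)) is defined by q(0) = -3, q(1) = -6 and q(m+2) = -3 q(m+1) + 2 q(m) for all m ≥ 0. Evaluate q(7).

-7608

q(2) = -3·(-6) + 2·(-3) = 12
q(3) = -3·12 + 2·(-6) = -48
q(4) = -3·(-48) + 2·12 = 168
q(5) = -3·168 + 2·(-48) = -600
q(6) = -3·(-600) + 2·168 = 2136
q(7) = -3·2136 + 2·(-600) = -7608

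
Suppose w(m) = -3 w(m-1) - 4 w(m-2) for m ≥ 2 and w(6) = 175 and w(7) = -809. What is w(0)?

Rearranging, w(m-2) = (w(m) + 3 w(m-1)) / -4.
w(5) = (-809 + 3·175) / -4 = -284/-4 = 71
w(4) = (175 + 3·71) / -4 = 388/-4 = -97
w(3) = (71 + 3·(-97)) / -4 = -220/-4 = 55
w(2) = (-97 + 3·55) / -4 = 68/-4 = -17
w(1) = (55 + 3·(-17)) / -4 = 4/-4 = -1
w(0) = (-17 + 3·(-1)) / -4 = -20/-4 = 5

5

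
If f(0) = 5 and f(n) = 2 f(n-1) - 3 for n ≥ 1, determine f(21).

4194307

The fixed point is -3/(1 - 2) = 3, so f(n) - 3 = 2(f(n-1) - 3).
Hence f(n) = 2·2^n + 3.
f(21) = 2·2^{21} + 3 = 2·2097152 + 3 = 4194307.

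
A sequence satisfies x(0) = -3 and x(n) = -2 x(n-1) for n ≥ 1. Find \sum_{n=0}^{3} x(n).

15

x(1) = -2*(-3) = 6
x(2) = -2*6 = -12
x(3) = -2*(-12) = 24
Sum = (-3) + 6 + (-12) + 24 = 15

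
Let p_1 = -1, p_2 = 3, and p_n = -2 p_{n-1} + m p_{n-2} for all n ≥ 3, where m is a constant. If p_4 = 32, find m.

4

p_3 = -6 - m
p_4 = 12 + 5m
So 12 + 5m = 32, giving m = 4.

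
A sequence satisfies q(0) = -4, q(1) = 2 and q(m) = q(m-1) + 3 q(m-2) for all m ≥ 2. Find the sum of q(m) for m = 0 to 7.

-530

q(2) = 2 + 3*(-4) = -10
q(3) = (-10) + 3*2 = -4
q(4) = (-4) + 3*(-10) = -34
q(5) = (-34) + 3*(-4) = -46
q(6) = (-46) + 3*(-34) = -148
q(7) = (-148) + 3*(-46) = -286
Sum = (-4) + 2 + (-10) + (-4) + (-34) + (-46) + (-148) + (-286) = -530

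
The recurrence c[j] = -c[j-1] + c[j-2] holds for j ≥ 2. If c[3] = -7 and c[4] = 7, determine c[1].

Rearranging, c[j-2] = c[j] + c[j-1].
c[2] = 7 + (-7) = 0
c[1] = -7 + 0 = -7

-7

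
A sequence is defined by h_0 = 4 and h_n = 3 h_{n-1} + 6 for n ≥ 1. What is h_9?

137778

h_1 = 3·4 + 6 = 18
h_2 = 3·18 + 6 = 60
h_3 = 3·60 + 6 = 186
h_4 = 3·186 + 6 = 564
h_5 = 3·564 + 6 = 1698
h_6 = 3·1698 + 6 = 5100
h_7 = 3·5100 + 6 = 15306
h_8 = 3·15306 + 6 = 45924
h_9 = 3·45924 + 6 = 137778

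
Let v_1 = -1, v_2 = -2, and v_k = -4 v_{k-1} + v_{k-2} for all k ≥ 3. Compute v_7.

v_3 = -4·(-2) + (-1) = 7
v_4 = -4·7 + (-2) = -30
v_5 = -4·(-30) + 7 = 127
v_6 = -4·127 + (-30) = -538
v_7 = -4·(-538) + 127 = 2279

2279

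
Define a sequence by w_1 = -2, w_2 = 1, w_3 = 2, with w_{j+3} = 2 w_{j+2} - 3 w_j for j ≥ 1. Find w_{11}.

-487

w_4 = 2*2 - 3*(-2) = 10
w_5 = 2*10 - 3*1 = 17
w_6 = 2*17 - 3*2 = 28
w_7 = 2*28 - 3*10 = 26
w_8 = 2*26 - 3*17 = 1
w_9 = 2*1 - 3*28 = -82
w_{10} = 2*(-82) - 3*26 = -242
w_{11} = 2*(-242) - 3*1 = -487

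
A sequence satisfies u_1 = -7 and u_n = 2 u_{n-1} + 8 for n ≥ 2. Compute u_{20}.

The fixed point is 8/(1 - 2) = -8, so u_n + 8 = 2(u_{n-1} + 8).
Hence u_n = 1·2^{n-1} - 8.
u_{20} = 1·2^{19} - 8 = 1·524288 - 8 = 524280.

524280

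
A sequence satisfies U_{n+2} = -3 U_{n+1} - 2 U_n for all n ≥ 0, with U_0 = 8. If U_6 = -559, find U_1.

Let U_1 = x.
U_2 = -16 - 3x
U_3 = 48 + 7x
U_4 = -112 - 15x
U_5 = 240 + 31x
U_6 = -496 - 63x
So -496 - 63x = -559, giving x = 1.

1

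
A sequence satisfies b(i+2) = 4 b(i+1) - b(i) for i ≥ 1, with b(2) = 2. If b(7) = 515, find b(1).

Let b(1) = z.
b(3) = 8 - z
b(4) = 30 - 4z
b(5) = 112 - 15z
b(6) = 418 - 56z
b(7) = 1560 - 209z
So 1560 - 209z = 515, giving z = 5.

5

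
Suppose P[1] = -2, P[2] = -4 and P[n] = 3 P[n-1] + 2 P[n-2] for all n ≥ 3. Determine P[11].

-408040

P[3] = 3(-4) + 2(-2) = -16
P[4] = 3(-16) + 2(-4) = -56
P[5] = 3(-56) + 2(-16) = -200
P[6] = 3(-200) + 2(-56) = -712
P[7] = 3(-712) + 2(-200) = -2536
P[8] = 3(-2536) + 2(-712) = -9032
P[9] = 3(-9032) + 2(-2536) = -32168
P[10] = 3(-32168) + 2(-9032) = -114568
P[11] = 3(-114568) + 2(-32168) = -408040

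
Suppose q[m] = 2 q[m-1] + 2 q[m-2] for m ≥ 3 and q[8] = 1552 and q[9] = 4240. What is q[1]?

1

Rearranging, q[m-2] = (q[m] - 2 q[m-1]) / 2.
q[7] = (4240 - 2*1552) / 2 = 1136/2 = 568
q[6] = (1552 - 2*568) / 2 = 416/2 = 208
q[5] = (568 - 2*208) / 2 = 152/2 = 76
q[4] = (208 - 2*76) / 2 = 56/2 = 28
q[3] = (76 - 2*28) / 2 = 20/2 = 10
q[2] = (28 - 2*10) / 2 = 8/2 = 4
q[1] = (10 - 2*4) / 2 = 2/2 = 1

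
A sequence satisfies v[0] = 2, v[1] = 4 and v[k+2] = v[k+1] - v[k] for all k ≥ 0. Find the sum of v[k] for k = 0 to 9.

6

v[2] = 4 - 2 = 2
v[3] = 2 - 4 = -2
v[4] = (-2) - 2 = -4
v[5] = (-4) - (-2) = -2
v[6] = (-2) - (-4) = 2
v[7] = 2 - (-2) = 4
v[8] = 4 - 2 = 2
v[9] = 2 - 4 = -2
Sum = 2 + 4 + 2 + (-2) + (-4) + (-2) + 2 + 4 + 2 + (-2) = 6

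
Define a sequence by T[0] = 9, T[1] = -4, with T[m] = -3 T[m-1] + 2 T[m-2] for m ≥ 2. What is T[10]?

721122

T[2] = -3·(-4) + 2·9 = 30
T[3] = -3·30 + 2·(-4) = -98
T[4] = -3·(-98) + 2·30 = 354
T[5] = -3·354 + 2·(-98) = -1258
T[6] = -3·(-1258) + 2·354 = 4482
T[7] = -3·4482 + 2·(-1258) = -15962
T[8] = -3·(-15962) + 2·4482 = 56850
T[9] = -3·56850 + 2·(-15962) = -202474
T[10] = -3·(-202474) + 2·56850 = 721122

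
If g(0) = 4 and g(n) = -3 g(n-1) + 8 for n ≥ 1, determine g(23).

The fixed point is 8/(1 + 3) = 2, so g(n) - 2 = -3(g(n-1) - 2).
Hence g(n) = 2·(-3)^n + 2.
g(23) = 2·(-3)^{23} + 2 = 2·-94143178827 + 2 = -188286357652.

-188286357652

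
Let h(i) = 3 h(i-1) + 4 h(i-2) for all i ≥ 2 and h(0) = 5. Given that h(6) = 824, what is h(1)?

Let h(1) = y.
h(2) = 20 + 3y
h(3) = 60 + 13y
h(4) = 260 + 51y
h(5) = 1020 + 205y
h(6) = 4100 + 819y
So 4100 + 819y = 824, giving y = -4.

-4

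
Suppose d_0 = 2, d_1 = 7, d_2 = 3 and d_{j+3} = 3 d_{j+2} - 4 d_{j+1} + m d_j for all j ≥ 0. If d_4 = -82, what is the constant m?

d_3 = -19 + 2m
d_4 = -69 + 13m
So -69 + 13m = -82, giving m = -1.

-1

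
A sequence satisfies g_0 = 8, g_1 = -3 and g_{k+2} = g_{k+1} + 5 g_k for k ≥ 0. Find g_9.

g_2 = (-3) + 5·8 = 37
g_3 = 37 + 5·(-3) = 22
g_4 = 22 + 5·37 = 207
g_5 = 207 + 5·22 = 317
g_6 = 317 + 5·207 = 1352
g_7 = 1352 + 5·317 = 2937
g_8 = 2937 + 5·1352 = 9697
g_9 = 9697 + 5·2937 = 24382

24382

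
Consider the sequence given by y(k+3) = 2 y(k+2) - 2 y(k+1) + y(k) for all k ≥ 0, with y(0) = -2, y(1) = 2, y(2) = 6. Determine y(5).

y(3) = 2·6 - 2·2 + (-2) = 6
y(4) = 2·6 - 2·6 + 2 = 2
y(5) = 2·2 - 2·6 + 6 = -2

-2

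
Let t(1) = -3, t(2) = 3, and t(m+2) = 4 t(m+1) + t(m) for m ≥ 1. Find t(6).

t(3) = 4·3 + (-3) = 9
t(4) = 4·9 + 3 = 39
t(5) = 4·39 + 9 = 165
t(6) = 4·165 + 39 = 699

699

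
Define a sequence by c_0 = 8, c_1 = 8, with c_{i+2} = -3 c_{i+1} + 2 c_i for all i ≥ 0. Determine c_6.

-1736

c_2 = -3(8) + 2(8) = -8
c_3 = -3(-8) + 2(8) = 40
c_4 = -3(40) + 2(-8) = -136
c_5 = -3(-136) + 2(40) = 488
c_6 = -3(488) + 2(-136) = -1736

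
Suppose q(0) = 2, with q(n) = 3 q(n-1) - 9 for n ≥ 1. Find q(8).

-16398

q(1) = 3·2 - 9 = -3
q(2) = 3·(-3) - 9 = -18
q(3) = 3·(-18) - 9 = -63
q(4) = 3·(-63) - 9 = -198
q(5) = 3·(-198) - 9 = -603
q(6) = 3·(-603) - 9 = -1818
q(7) = 3·(-1818) - 9 = -5463
q(8) = 3·(-5463) - 9 = -16398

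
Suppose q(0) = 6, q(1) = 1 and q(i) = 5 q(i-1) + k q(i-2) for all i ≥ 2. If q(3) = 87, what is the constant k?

q(2) = 5 + 6k
q(3) = 25 + 31k
So 25 + 31k = 87, giving k = 2.

2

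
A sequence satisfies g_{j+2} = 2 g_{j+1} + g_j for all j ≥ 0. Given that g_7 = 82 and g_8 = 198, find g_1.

Rearranging, g_{j-2} = g_j - 2 g_{j-1}.
g_6 = 198 - 2·82 = 34
g_5 = 82 - 2·34 = 14
g_4 = 34 - 2·14 = 6
g_3 = 14 - 2·6 = 2
g_2 = 6 - 2·2 = 2
g_1 = 2 - 2·2 = -2

-2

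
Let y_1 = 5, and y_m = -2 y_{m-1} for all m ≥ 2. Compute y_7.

y_2 = -2*5 = -10
y_3 = -2*(-10) = 20
y_4 = -2*20 = -40
y_5 = -2*(-40) = 80
y_6 = -2*80 = -160
y_7 = -2*(-160) = 320

320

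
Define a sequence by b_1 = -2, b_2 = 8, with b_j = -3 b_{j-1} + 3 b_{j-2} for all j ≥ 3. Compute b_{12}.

4864374

b_3 = -3(8) + 3(-2) = -30
b_4 = -3(-30) + 3(8) = 114
b_5 = -3(114) + 3(-30) = -432
b_6 = -3(-432) + 3(114) = 1638
b_7 = -3(1638) + 3(-432) = -6210
b_8 = -3(-6210) + 3(1638) = 23544
b_9 = -3(23544) + 3(-6210) = -89262
b_{10} = -3(-89262) + 3(23544) = 338418
b_{11} = -3(338418) + 3(-89262) = -1283040
b_{12} = -3(-1283040) + 3(338418) = 4864374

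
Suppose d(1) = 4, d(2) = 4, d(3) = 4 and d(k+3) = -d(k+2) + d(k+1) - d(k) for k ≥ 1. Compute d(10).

-124

d(4) = -4 + 4 - 4 = -4
d(5) = -(-4) + 4 - 4 = 4
d(6) = -4 + (-4) - 4 = -12
d(7) = -(-12) + 4 - (-4) = 20
d(8) = -20 + (-12) - 4 = -36
d(9) = -(-36) + 20 - (-12) = 68
d(10) = -68 + (-36) - 20 = -124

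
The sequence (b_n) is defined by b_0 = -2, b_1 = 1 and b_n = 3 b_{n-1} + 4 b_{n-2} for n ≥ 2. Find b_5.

b_2 = 3(1) + 4(-2) = -5
b_3 = 3(-5) + 4(1) = -11
b_4 = 3(-11) + 4(-5) = -53
b_5 = 3(-53) + 4(-11) = -203

-203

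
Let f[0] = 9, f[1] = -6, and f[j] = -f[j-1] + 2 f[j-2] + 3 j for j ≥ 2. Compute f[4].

f[2] = -(-6) + 2(9) + 6 = 30
f[3] = -30 + 2(-6) + 9 = -33
f[4] = -(-33) + 2(30) + 12 = 105

105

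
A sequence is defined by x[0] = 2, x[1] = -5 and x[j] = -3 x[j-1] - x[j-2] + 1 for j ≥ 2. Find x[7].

x[2] = -3*(-5) - 2 + 1 = 14
x[3] = -3*14 - (-5) + 1 = -36
x[4] = -3*(-36) - 14 + 1 = 95
x[5] = -3*95 - (-36) + 1 = -248
x[6] = -3*(-248) - 95 + 1 = 650
x[7] = -3*650 - (-248) + 1 = -1701

-1701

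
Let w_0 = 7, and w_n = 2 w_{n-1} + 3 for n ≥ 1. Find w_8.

w_1 = 2*7 + 3 = 17
w_2 = 2*17 + 3 = 37
w_3 = 2*37 + 3 = 77
w_4 = 2*77 + 3 = 157
w_5 = 2*157 + 3 = 317
w_6 = 2*317 + 3 = 637
w_7 = 2*637 + 3 = 1277
w_8 = 2*1277 + 3 = 2557

2557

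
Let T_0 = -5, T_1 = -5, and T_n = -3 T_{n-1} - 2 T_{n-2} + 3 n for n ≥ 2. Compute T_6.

T_2 = -3(-5) - 2(-5) + 6 = 31
T_3 = -3(31) - 2(-5) + 9 = -74
T_4 = -3(-74) - 2(31) + 12 = 172
T_5 = -3(172) - 2(-74) + 15 = -353
T_6 = -3(-353) - 2(172) + 18 = 733

733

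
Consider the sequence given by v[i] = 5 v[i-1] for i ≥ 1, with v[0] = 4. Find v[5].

12500

v[1] = 5(4) = 20
v[2] = 5(20) = 100
v[3] = 5(100) = 500
v[4] = 5(500) = 2500
v[5] = 5(2500) = 12500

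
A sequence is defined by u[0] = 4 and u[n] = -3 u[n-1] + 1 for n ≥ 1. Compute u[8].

u[1] = -3(4) + 1 = -11
u[2] = -3(-11) + 1 = 34
u[3] = -3(34) + 1 = -101
u[4] = -3(-101) + 1 = 304
u[5] = -3(304) + 1 = -911
u[6] = -3(-911) + 1 = 2734
u[7] = -3(2734) + 1 = -8201
u[8] = -3(-8201) + 1 = 24604

24604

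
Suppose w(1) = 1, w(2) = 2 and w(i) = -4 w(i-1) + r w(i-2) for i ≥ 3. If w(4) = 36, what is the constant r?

-2

w(3) = -8 + r
w(4) = 32 - 2r
So 32 - 2r = 36, giving r = -2.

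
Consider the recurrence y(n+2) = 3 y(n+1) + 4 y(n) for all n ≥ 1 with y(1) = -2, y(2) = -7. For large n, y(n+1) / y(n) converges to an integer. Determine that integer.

4

The characteristic equation is r^2 - 3r - 4 = 0, which factors as (r - 4)(r + 1) = 0.
So the roots are 4 and -1. Since |4| > |-1| and the coefficient of 4^n is non-zero, the ratio tends to 4.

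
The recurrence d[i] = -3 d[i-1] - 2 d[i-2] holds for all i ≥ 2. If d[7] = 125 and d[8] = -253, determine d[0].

Rearranging, d[i-2] = (d[i] + 3 d[i-1]) / -2.
d[6] = (-253 + 3·125) / -2 = 122/-2 = -61
d[5] = (125 + 3·(-61)) / -2 = -58/-2 = 29
d[4] = (-61 + 3·29) / -2 = 26/-2 = -13
d[3] = (29 + 3·(-13)) / -2 = -10/-2 = 5
d[2] = (-13 + 3·5) / -2 = 2/-2 = -1
d[1] = (5 + 3·(-1)) / -2 = 2/-2 = -1
d[0] = (-1 + 3·(-1)) / -2 = -4/-2 = 2

2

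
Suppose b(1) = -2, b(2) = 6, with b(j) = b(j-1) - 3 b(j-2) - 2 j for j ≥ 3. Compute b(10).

b(3) = 6 - 3·(-2) - 6 = 6
b(4) = 6 - 3·6 - 8 = -20
b(5) = (-20) - 3·6 - 10 = -48
b(6) = (-48) - 3·(-20) - 12 = 0
b(7) = 0 - 3·(-48) - 14 = 130
b(8) = 130 - 3·0 - 16 = 114
b(9) = 114 - 3·130 - 18 = -294
b(10) = (-294) - 3·114 - 20 = -656

-656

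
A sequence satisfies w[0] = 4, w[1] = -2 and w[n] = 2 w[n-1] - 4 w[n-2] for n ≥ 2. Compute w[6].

256

w[2] = 2·(-2) - 4·4 = -20
w[3] = 2·(-20) - 4·(-2) = -32
w[4] = 2·(-32) - 4·(-20) = 16
w[5] = 2·16 - 4·(-32) = 160
w[6] = 2·160 - 4·16 = 256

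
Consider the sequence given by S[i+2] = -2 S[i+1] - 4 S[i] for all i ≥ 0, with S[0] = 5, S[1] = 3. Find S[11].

-13312

S[2] = -2*3 - 4*5 = -26
S[3] = -2*(-26) - 4*3 = 40
S[4] = -2*40 - 4*(-26) = 24
S[5] = -2*24 - 4*40 = -208
S[6] = -2*(-208) - 4*24 = 320
S[7] = -2*320 - 4*(-208) = 192
S[8] = -2*192 - 4*320 = -1664
S[9] = -2*(-1664) - 4*192 = 2560
S[10] = -2*2560 - 4*(-1664) = 1536
S[11] = -2*1536 - 4*2560 = -13312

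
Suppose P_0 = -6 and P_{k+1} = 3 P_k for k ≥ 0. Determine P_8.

-39366

P_1 = 3·(-6) = -18
P_2 = 3·(-18) = -54
P_3 = 3·(-54) = -162
P_4 = 3·(-162) = -486
P_5 = 3·(-486) = -1458
P_6 = 3·(-1458) = -4374
P_7 = 3·(-4374) = -13122
P_8 = 3·(-13122) = -39366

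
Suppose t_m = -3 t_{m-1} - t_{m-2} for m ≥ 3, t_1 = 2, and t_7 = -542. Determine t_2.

3

Let t_2 = z.
t_3 = -2 - 3z
t_4 = 6 + 8z
t_5 = -16 - 21z
t_6 = 42 + 55z
t_7 = -110 - 144z
So -110 - 144z = -542, giving z = 3.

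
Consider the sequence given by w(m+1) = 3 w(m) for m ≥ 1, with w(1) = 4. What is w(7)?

2916

w(2) = 3·4 = 12
w(3) = 3·12 = 36
w(4) = 3·36 = 108
w(5) = 3·108 = 324
w(6) = 3·324 = 972
w(7) = 3·972 = 2916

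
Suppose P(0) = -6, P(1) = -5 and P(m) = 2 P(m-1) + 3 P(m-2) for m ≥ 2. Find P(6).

-2008

P(2) = 2*(-5) + 3*(-6) = -28
P(3) = 2*(-28) + 3*(-5) = -71
P(4) = 2*(-71) + 3*(-28) = -226
P(5) = 2*(-226) + 3*(-71) = -665
P(6) = 2*(-665) + 3*(-226) = -2008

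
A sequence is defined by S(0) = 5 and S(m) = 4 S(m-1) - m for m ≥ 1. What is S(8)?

298556

S(1) = 4(5) - 1 = 19
S(2) = 4(19) - 2 = 74
S(3) = 4(74) - 3 = 293
S(4) = 4(293) - 4 = 1168
S(5) = 4(1168) - 5 = 4667
S(6) = 4(4667) - 6 = 18662
S(7) = 4(18662) - 7 = 74641
S(8) = 4(74641) - 8 = 298556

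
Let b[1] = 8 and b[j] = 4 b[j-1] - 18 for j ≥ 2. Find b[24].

The fixed point is -18/(1 - 4) = 6, so b[j] - 6 = 4(b[j-1] - 6).
Hence b[j] = 2·4^{j-1} + 6.
b[24] = 2·4^{23} + 6 = 2·70368744177664 + 6 = 140737488355334.

140737488355334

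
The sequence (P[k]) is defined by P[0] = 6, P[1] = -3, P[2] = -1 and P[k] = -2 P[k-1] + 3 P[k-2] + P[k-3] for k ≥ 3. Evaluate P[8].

P[3] = -2·(-1) + 3·(-3) + 6 = -1
P[4] = -2·(-1) + 3·(-1) + (-3) = -4
P[5] = -2·(-4) + 3·(-1) + (-1) = 4
P[6] = -2·4 + 3·(-4) + (-1) = -21
P[7] = -2·(-21) + 3·4 + (-4) = 50
P[8] = -2·50 + 3·(-21) + 4 = -159

-159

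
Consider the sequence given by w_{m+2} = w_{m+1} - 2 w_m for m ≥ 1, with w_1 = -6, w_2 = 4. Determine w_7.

8

w_3 = 4 - 2*(-6) = 16
w_4 = 16 - 2*4 = 8
w_5 = 8 - 2*16 = -24
w_6 = (-24) - 2*8 = -40
w_7 = (-40) - 2*(-24) = 8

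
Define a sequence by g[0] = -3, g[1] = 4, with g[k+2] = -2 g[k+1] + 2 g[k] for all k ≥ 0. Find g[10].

-41440

g[2] = -2(4) + 2(-3) = -14
g[3] = -2(-14) + 2(4) = 36
g[4] = -2(36) + 2(-14) = -100
g[5] = -2(-100) + 2(36) = 272
g[6] = -2(272) + 2(-100) = -744
g[7] = -2(-744) + 2(272) = 2032
g[8] = -2(2032) + 2(-744) = -5552
g[9] = -2(-5552) + 2(2032) = 15168
g[10] = -2(15168) + 2(-5552) = -41440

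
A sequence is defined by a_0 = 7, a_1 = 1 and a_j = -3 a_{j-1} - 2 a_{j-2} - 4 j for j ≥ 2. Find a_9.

5209

a_2 = -3*1 - 2*7 - 8 = -25
a_3 = -3*(-25) - 2*1 - 12 = 61
a_4 = -3*61 - 2*(-25) - 16 = -149
a_5 = -3*(-149) - 2*61 - 20 = 305
a_6 = -3*305 - 2*(-149) - 24 = -641
a_7 = -3*(-641) - 2*305 - 28 = 1285
a_8 = -3*1285 - 2*(-641) - 32 = -2605
a_9 = -3*(-2605) - 2*1285 - 36 = 5209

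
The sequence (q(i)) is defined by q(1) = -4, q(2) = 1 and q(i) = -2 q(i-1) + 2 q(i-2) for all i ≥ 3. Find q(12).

q(3) = -2*1 + 2*(-4) = -10
q(4) = -2*(-10) + 2*1 = 22
q(5) = -2*22 + 2*(-10) = -64
q(6) = -2*(-64) + 2*22 = 172
q(7) = -2*172 + 2*(-64) = -472
q(8) = -2*(-472) + 2*172 = 1288
q(9) = -2*1288 + 2*(-472) = -3520
q(10) = -2*(-3520) + 2*1288 = 9616
q(11) = -2*9616 + 2*(-3520) = -26272
q(12) = -2*(-26272) + 2*9616 = 71776

71776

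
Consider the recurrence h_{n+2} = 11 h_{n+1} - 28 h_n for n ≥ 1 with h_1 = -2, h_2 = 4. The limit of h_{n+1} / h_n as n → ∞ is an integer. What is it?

7

The characteristic equation is r^2 - 11r + 28 = 0, which factors as (r - 7)(r - 4) = 0.
So the roots are 7 and 4. Since |7| > |4| and the coefficient of 7^n is non-zero, the ratio tends to 7.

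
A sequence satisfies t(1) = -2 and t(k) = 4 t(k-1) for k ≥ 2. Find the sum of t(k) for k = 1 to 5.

-682

t(2) = 4*(-2) = -8
t(3) = 4*(-8) = -32
t(4) = 4*(-32) = -128
t(5) = 4*(-128) = -512
Sum = (-2) + (-8) + (-32) + (-128) + (-512) = -682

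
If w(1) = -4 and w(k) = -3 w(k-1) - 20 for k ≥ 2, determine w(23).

31381059604

The fixed point is -20/(1 + 3) = -5, so w(k) + 5 = -3(w(k-1) + 5).
Hence w(k) = 1·(-3)^{k-1} - 5.
w(23) = 1·(-3)^{22} - 5 = 1·31381059609 - 5 = 31381059604.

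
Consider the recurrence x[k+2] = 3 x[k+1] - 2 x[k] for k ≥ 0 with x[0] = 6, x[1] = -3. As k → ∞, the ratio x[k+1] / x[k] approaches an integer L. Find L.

The characteristic equation is r^2 - 3r + 2 = 0, which factors as (r - 2)(r - 1) = 0.
So the roots are 2 and 1. Since |2| > |1| and the coefficient of 2^k is non-zero, the ratio tends to 2.

2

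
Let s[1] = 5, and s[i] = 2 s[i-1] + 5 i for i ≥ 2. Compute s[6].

600

s[2] = 2*5 + 10 = 20
s[3] = 2*20 + 15 = 55
s[4] = 2*55 + 20 = 130
s[5] = 2*130 + 25 = 285
s[6] = 2*285 + 30 = 600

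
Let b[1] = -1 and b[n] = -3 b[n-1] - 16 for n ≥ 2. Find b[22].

-31381059613

The fixed point is -16/(1 + 3) = -4, so b[n] + 4 = -3(b[n-1] + 4).
Hence b[n] = 3·(-3)^{n-1} - 4.
b[22] = 3·(-3)^{21} - 4 = 3·-10460353203 - 4 = -31381059613.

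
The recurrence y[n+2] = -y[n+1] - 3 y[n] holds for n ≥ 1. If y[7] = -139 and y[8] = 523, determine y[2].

Rearranging, y[n-2] = (y[n] + y[n-1]) / -3.
y[6] = (523 + (-139)) / -3 = 384/-3 = -128
y[5] = (-139 + (-128)) / -3 = -267/-3 = 89
y[4] = (-128 + 89) / -3 = -39/-3 = 13
y[3] = (89 + 13) / -3 = 102/-3 = -34
y[2] = (13 + (-34)) / -3 = -21/-3 = 7

7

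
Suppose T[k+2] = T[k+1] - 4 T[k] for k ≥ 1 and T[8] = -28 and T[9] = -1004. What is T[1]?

1

Rearranging, T[k-2] = (T[k] - T[k-1]) / -4.
T[7] = (-1004 - (-28)) / -4 = -976/-4 = 244
T[6] = (-28 - 244) / -4 = -272/-4 = 68
T[5] = (244 - 68) / -4 = 176/-4 = -44
T[4] = (68 - (-44)) / -4 = 112/-4 = -28
T[3] = (-44 - (-28)) / -4 = -16/-4 = 4
T[2] = (-28 - 4) / -4 = -32/-4 = 8
T[1] = (4 - 8) / -4 = -4/-4 = 1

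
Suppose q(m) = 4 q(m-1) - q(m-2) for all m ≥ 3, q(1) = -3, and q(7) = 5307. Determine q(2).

Let q(2) = z.
q(3) = 3 + 4z
q(4) = 12 + 15z
q(5) = 45 + 56z
q(6) = 168 + 209z
q(7) = 627 + 780z
So 627 + 780z = 5307, giving z = 6.

6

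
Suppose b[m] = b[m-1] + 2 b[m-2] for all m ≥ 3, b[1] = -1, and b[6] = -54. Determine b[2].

Let b[2] = w.
b[3] = -2 + w
b[4] = -2 + 3w
b[5] = -6 + 5w
b[6] = -10 + 11w
So -10 + 11w = -54, giving w = -4.

-4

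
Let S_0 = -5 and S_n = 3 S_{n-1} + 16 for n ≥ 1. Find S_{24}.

847288609435

The fixed point is 16/(1 - 3) = -8, so S_n + 8 = 3(S_{n-1} + 8).
Hence S_n = 3·3^n - 8.
S_{24} = 3·3^{24} - 8 = 3·282429536481 - 8 = 847288609435.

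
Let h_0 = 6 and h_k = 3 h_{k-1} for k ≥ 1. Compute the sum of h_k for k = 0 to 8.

h_1 = 3*6 = 18
h_2 = 3*18 = 54
h_3 = 3*54 = 162
h_4 = 3*162 = 486
h_5 = 3*486 = 1458
h_6 = 3*1458 = 4374
h_7 = 3*4374 = 13122
h_8 = 3*13122 = 39366
Sum = 6 + 18 + 54 + 162 + 486 + 1458 + 4374 + 13122 + 39366 = 59046

59046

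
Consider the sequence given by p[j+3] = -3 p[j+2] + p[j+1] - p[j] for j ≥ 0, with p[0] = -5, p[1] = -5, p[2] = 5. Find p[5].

p[3] = -3*5 + (-5) - (-5) = -15
p[4] = -3*(-15) + 5 - (-5) = 55
p[5] = -3*55 + (-15) - 5 = -185

-185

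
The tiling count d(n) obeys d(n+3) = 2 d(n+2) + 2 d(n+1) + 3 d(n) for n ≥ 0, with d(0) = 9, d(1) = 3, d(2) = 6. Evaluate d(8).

d(3) = 2(6) + 2(3) + 3(9) = 45
d(4) = 2(45) + 2(6) + 3(3) = 111
d(5) = 2(111) + 2(45) + 3(6) = 330
d(6) = 2(330) + 2(111) + 3(45) = 1017
d(7) = 2(1017) + 2(330) + 3(111) = 3027
d(8) = 2(3027) + 2(1017) + 3(330) = 9078

9078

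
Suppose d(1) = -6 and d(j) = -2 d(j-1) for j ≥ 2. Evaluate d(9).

d(2) = -2·(-6) = 12
d(3) = -2·12 = -24
d(4) = -2·(-24) = 48
d(5) = -2·48 = -96
d(6) = -2·(-96) = 192
d(7) = -2·192 = -384
d(8) = -2·(-384) = 768
d(9) = -2·768 = -1536

-1536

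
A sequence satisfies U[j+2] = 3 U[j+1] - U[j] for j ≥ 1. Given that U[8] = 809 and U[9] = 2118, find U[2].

1

Rearranging, U[j-2] = -(U[j] - 3 U[j-1]).
U[7] = -(2118 - 3(809)) = 309
U[6] = -(809 - 3(309)) = 118
U[5] = -(309 - 3(118)) = 45
U[4] = -(118 - 3(45)) = 17
U[3] = -(45 - 3(17)) = 6
U[2] = -(17 - 3(6)) = 1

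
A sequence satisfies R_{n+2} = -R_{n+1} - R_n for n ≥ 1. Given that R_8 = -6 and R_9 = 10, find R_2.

Rearranging, R_{n-2} = -(R_n + R_{n-1}).
R_7 = -(10 + (-6)) = -4
R_6 = -(-6 + (-4)) = 10
R_5 = -(-4 + 10) = -6
R_4 = -(10 + (-6)) = -4
R_3 = -(-6 + (-4)) = 10
R_2 = -(-4 + 10) = -6

-6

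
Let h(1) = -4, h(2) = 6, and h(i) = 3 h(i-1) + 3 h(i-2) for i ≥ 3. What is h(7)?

1836

h(3) = 3*6 + 3*(-4) = 6
h(4) = 3*6 + 3*6 = 36
h(5) = 3*36 + 3*6 = 126
h(6) = 3*126 + 3*36 = 486
h(7) = 3*486 + 3*126 = 1836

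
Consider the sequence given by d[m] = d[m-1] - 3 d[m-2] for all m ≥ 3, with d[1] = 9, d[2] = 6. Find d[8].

-354

d[3] = 6 - 3*9 = -21
d[4] = (-21) - 3*6 = -39
d[5] = (-39) - 3*(-21) = 24
d[6] = 24 - 3*(-39) = 141
d[7] = 141 - 3*24 = 69
d[8] = 69 - 3*141 = -354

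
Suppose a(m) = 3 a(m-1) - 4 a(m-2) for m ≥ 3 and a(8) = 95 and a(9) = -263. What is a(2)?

-5

Rearranging, a(m-2) = (a(m) - 3 a(m-1)) / -4.
a(7) = (-263 - 3*95) / -4 = -548/-4 = 137
a(6) = (95 - 3*137) / -4 = -316/-4 = 79
a(5) = (137 - 3*79) / -4 = -100/-4 = 25
a(4) = (79 - 3*25) / -4 = 4/-4 = -1
a(3) = (25 - 3*(-1)) / -4 = 28/-4 = -7
a(2) = (-1 - 3*(-7)) / -4 = 20/-4 = -5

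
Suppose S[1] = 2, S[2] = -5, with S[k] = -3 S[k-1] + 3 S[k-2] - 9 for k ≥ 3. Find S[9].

S[3] = -3*(-5) + 3*2 - 9 = 12
S[4] = -3*12 + 3*(-5) - 9 = -60
S[5] = -3*(-60) + 3*12 - 9 = 207
S[6] = -3*207 + 3*(-60) - 9 = -810
S[7] = -3*(-810) + 3*207 - 9 = 3042
S[8] = -3*3042 + 3*(-810) - 9 = -11565
S[9] = -3*(-11565) + 3*3042 - 9 = 43812

43812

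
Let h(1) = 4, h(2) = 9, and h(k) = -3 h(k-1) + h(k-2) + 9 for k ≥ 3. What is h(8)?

6777

h(3) = -3(9) + 4 + 9 = -14
h(4) = -3(-14) + 9 + 9 = 60
h(5) = -3(60) + (-14) + 9 = -185
h(6) = -3(-185) + 60 + 9 = 624
h(7) = -3(624) + (-185) + 9 = -2048
h(8) = -3(-2048) + 624 + 9 = 6777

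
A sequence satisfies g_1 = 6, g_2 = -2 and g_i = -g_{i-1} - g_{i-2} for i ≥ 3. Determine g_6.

g_3 = -(-2) - 6 = -4
g_4 = -(-4) - (-2) = 6
g_5 = -6 - (-4) = -2
g_6 = -(-2) - 6 = -4

-4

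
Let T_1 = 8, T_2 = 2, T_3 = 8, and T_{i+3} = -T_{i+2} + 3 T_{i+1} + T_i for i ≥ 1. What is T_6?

T_4 = -8 + 3(2) + 8 = 6
T_5 = -6 + 3(8) + 2 = 20
T_6 = -20 + 3(6) + 8 = 6

6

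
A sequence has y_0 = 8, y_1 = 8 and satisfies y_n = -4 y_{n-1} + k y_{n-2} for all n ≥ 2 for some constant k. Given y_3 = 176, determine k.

y_2 = -32 + 8k
y_3 = 128 - 24k
So 128 - 24k = 176, giving k = -2.

-2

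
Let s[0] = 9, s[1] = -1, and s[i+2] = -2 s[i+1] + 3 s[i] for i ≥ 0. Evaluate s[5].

s[2] = -2*(-1) + 3*9 = 29
s[3] = -2*29 + 3*(-1) = -61
s[4] = -2*(-61) + 3*29 = 209
s[5] = -2*209 + 3*(-61) = -601

-601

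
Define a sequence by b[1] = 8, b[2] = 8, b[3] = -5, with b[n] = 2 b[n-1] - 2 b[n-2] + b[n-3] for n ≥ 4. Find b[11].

-18

b[4] = 2*(-5) - 2*8 + 8 = -18
b[5] = 2*(-18) - 2*(-5) + 8 = -18
b[6] = 2*(-18) - 2*(-18) + (-5) = -5
b[7] = 2*(-5) - 2*(-18) + (-18) = 8
b[8] = 2*8 - 2*(-5) + (-18) = 8
b[9] = 2*8 - 2*8 + (-5) = -5
b[10] = 2*(-5) - 2*8 + 8 = -18
b[11] = 2*(-18) - 2*(-5) + 8 = -18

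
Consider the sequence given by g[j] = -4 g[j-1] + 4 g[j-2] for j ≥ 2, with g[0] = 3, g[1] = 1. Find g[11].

g[2] = -4(1) + 4(3) = 8
g[3] = -4(8) + 4(1) = -28
g[4] = -4(-28) + 4(8) = 144
g[5] = -4(144) + 4(-28) = -688
g[6] = -4(-688) + 4(144) = 3328
g[7] = -4(3328) + 4(-688) = -16064
g[8] = -4(-16064) + 4(3328) = 77568
g[9] = -4(77568) + 4(-16064) = -374528
g[10] = -4(-374528) + 4(77568) = 1808384
g[11] = -4(1808384) + 4(-374528) = -8731648

-8731648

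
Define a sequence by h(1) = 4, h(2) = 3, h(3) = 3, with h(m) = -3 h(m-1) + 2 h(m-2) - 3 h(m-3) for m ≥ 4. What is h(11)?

h(4) = -3(3) + 2(3) - 3(4) = -15
h(5) = -3(-15) + 2(3) - 3(3) = 42
h(6) = -3(42) + 2(-15) - 3(3) = -165
h(7) = -3(-165) + 2(42) - 3(-15) = 624
h(8) = -3(624) + 2(-165) - 3(42) = -2328
h(9) = -3(-2328) + 2(624) - 3(-165) = 8727
h(10) = -3(8727) + 2(-2328) - 3(624) = -32709
h(11) = -3(-32709) + 2(8727) - 3(-2328) = 122565

122565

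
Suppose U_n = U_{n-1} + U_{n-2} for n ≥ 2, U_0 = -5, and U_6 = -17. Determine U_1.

1

Let U_1 = v.
U_2 = -5 + v
U_3 = -5 + 2v
U_4 = -10 + 3v
U_5 = -15 + 5v
U_6 = -25 + 8v
So -25 + 8v = -17, giving v = 1.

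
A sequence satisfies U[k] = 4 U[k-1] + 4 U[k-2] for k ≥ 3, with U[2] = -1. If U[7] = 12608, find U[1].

Let U[1] = w.
U[3] = -4 + 4w
U[4] = -20 + 16w
U[5] = -96 + 80w
U[6] = -464 + 384w
U[7] = -2240 + 1856w
So -2240 + 1856w = 12608, giving w = 8.

8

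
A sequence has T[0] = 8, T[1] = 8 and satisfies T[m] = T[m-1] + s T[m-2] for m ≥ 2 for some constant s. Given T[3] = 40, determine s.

T[2] = 8 + 8s
T[3] = 8 + 16s
So 8 + 16s = 40, giving s = 2.

2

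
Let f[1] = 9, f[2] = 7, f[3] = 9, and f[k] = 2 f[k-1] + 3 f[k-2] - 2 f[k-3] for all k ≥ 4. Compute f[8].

f[4] = 2(9) + 3(7) - 2(9) = 21
f[5] = 2(21) + 3(9) - 2(7) = 55
f[6] = 2(55) + 3(21) - 2(9) = 155
f[7] = 2(155) + 3(55) - 2(21) = 433
f[8] = 2(433) + 3(155) - 2(55) = 1221

1221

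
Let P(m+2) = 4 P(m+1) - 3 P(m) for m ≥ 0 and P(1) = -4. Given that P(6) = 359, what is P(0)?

-5

Let P(0) = x.
P(2) = -16 - 3x
P(3) = -52 - 12x
P(4) = -160 - 39x
P(5) = -484 - 120x
P(6) = -1456 - 363x
So -1456 - 363x = 359, giving x = -5.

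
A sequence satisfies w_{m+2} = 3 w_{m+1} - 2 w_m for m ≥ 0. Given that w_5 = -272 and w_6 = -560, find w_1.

Rearranging, w_{m-2} = (w_m - 3 w_{m-1}) / -2.
w_4 = (-560 - 3·(-272)) / -2 = 256/-2 = -128
w_3 = (-272 - 3·(-128)) / -2 = 112/-2 = -56
w_2 = (-128 - 3·(-56)) / -2 = 40/-2 = -20
w_1 = (-56 - 3·(-20)) / -2 = 4/-2 = -2

-2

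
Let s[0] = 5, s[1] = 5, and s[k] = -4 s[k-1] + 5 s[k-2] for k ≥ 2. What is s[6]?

s[2] = -4*5 + 5*5 = 5
s[3] = -4*5 + 5*5 = 5
s[4] = -4*5 + 5*5 = 5
s[5] = -4*5 + 5*5 = 5
s[6] = -4*5 + 5*5 = 5

5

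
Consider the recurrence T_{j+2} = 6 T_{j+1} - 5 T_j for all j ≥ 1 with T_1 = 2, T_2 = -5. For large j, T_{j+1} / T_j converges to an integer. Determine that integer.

The characteristic equation is r^2 - 6r + 5 = 0, which factors as (r - 5)(r - 1) = 0.
So the roots are 5 and 1. Since |5| > |1| and the coefficient of 5^j is non-zero, the ratio tends to 5.

5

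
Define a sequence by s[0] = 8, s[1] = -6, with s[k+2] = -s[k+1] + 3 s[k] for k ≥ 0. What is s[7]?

-1542

s[2] = -(-6) + 3(8) = 30
s[3] = -30 + 3(-6) = -48
s[4] = -(-48) + 3(30) = 138
s[5] = -138 + 3(-48) = -282
s[6] = -(-282) + 3(138) = 696
s[7] = -696 + 3(-282) = -1542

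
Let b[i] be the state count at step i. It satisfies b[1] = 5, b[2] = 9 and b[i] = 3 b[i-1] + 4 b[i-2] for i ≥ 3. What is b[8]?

b[3] = 3(9) + 4(5) = 47
b[4] = 3(47) + 4(9) = 177
b[5] = 3(177) + 4(47) = 719
b[6] = 3(719) + 4(177) = 2865
b[7] = 3(2865) + 4(719) = 11471
b[8] = 3(11471) + 4(2865) = 45873

45873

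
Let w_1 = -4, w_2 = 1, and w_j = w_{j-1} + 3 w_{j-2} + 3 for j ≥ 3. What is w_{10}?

w_3 = 1 + 3*(-4) + 3 = -8
w_4 = (-8) + 3*1 + 3 = -2
w_5 = (-2) + 3*(-8) + 3 = -23
w_6 = (-23) + 3*(-2) + 3 = -26
w_7 = (-26) + 3*(-23) + 3 = -92
w_8 = (-92) + 3*(-26) + 3 = -167
w_9 = (-167) + 3*(-92) + 3 = -440
w_{10} = (-440) + 3*(-167) + 3 = -938

-938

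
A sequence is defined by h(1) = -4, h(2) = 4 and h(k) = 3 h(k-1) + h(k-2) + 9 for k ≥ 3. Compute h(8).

h(3) = 3(4) + (-4) + 9 = 17
h(4) = 3(17) + 4 + 9 = 64
h(5) = 3(64) + 17 + 9 = 218
h(6) = 3(218) + 64 + 9 = 727
h(7) = 3(727) + 218 + 9 = 2408
h(8) = 3(2408) + 727 + 9 = 7960

7960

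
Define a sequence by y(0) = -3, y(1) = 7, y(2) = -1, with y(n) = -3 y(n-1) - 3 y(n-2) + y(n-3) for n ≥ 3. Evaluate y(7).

-149

y(3) = -3·(-1) - 3·7 + (-3) = -21
y(4) = -3·(-21) - 3·(-1) + 7 = 73
y(5) = -3·73 - 3·(-21) + (-1) = -157
y(6) = -3·(-157) - 3·73 + (-21) = 231
y(7) = -3·231 - 3·(-157) + 73 = -149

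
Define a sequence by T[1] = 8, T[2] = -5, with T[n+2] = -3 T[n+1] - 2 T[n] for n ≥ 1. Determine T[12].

T[3] = -3·(-5) - 2·8 = -1
T[4] = -3·(-1) - 2·(-5) = 13
T[5] = -3·13 - 2·(-1) = -37
T[6] = -3·(-37) - 2·13 = 85
T[7] = -3·85 - 2·(-37) = -181
T[8] = -3·(-181) - 2·85 = 373
T[9] = -3·373 - 2·(-181) = -757
T[10] = -3·(-757) - 2·373 = 1525
T[11] = -3·1525 - 2·(-757) = -3061
T[12] = -3·(-3061) - 2·1525 = 6133

6133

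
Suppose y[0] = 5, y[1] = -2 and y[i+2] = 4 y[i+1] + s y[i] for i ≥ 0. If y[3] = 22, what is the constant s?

y[2] = -8 + 5s
y[3] = -32 + 18s
So -32 + 18s = 22, giving s = 3.

3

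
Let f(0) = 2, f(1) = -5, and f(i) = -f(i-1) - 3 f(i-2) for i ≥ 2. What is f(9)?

160

f(2) = -(-5) - 3·2 = -1
f(3) = -(-1) - 3·(-5) = 16
f(4) = -16 - 3·(-1) = -13
f(5) = -(-13) - 3·16 = -35
f(6) = -(-35) - 3·(-13) = 74
f(7) = -74 - 3·(-35) = 31
f(8) = -31 - 3·74 = -253
f(9) = -(-253) - 3·31 = 160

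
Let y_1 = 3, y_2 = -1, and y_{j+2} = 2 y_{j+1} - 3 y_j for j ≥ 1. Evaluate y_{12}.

y_3 = 2(-1) - 3(3) = -11
y_4 = 2(-11) - 3(-1) = -19
y_5 = 2(-19) - 3(-11) = -5
y_6 = 2(-5) - 3(-19) = 47
y_7 = 2(47) - 3(-5) = 109
y_8 = 2(109) - 3(47) = 77
y_9 = 2(77) - 3(109) = -173
y_{10} = 2(-173) - 3(77) = -577
y_{11} = 2(-577) - 3(-173) = -635
y_{12} = 2(-635) - 3(-577) = 461

461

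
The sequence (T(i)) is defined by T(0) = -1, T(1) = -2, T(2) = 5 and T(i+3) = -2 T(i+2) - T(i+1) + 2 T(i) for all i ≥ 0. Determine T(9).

134

T(3) = -2(5) - (-2) + 2(-1) = -10
T(4) = -2(-10) - 5 + 2(-2) = 11
T(5) = -2(11) - (-10) + 2(5) = -2
T(6) = -2(-2) - 11 + 2(-10) = -27
T(7) = -2(-27) - (-2) + 2(11) = 78
T(8) = -2(78) - (-27) + 2(-2) = -133
T(9) = -2(-133) - 78 + 2(-27) = 134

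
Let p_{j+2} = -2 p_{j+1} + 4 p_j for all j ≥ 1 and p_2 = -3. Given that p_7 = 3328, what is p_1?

8

Let p_1 = w.
p_3 = 6 + 4w
p_4 = -24 - 8w
p_5 = 72 + 32w
p_6 = -240 - 96w
p_7 = 768 + 320w
So 768 + 320w = 3328, giving w = 8.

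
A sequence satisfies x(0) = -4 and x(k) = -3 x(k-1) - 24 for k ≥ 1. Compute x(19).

-2324522940

The fixed point is -24/(1 + 3) = -6, so x(k) + 6 = -3(x(k-1) + 6).
Hence x(k) = 2·(-3)^k - 6.
x(19) = 2·(-3)^{19} - 6 = 2·-1162261467 - 6 = -2324522940.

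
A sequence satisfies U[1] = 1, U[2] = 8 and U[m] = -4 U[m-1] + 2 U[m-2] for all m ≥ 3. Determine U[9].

U[3] = -4*8 + 2*1 = -30
U[4] = -4*(-30) + 2*8 = 136
U[5] = -4*136 + 2*(-30) = -604
U[6] = -4*(-604) + 2*136 = 2688
U[7] = -4*2688 + 2*(-604) = -11960
U[8] = -4*(-11960) + 2*2688 = 53216
U[9] = -4*53216 + 2*(-11960) = -236784

-236784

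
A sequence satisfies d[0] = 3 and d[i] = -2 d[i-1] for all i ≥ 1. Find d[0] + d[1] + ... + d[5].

-63

d[1] = -2·3 = -6
d[2] = -2·(-6) = 12
d[3] = -2·12 = -24
d[4] = -2·(-24) = 48
d[5] = -2·48 = -96
Sum = 3 + (-6) + 12 + (-24) + 48 + (-96) = -63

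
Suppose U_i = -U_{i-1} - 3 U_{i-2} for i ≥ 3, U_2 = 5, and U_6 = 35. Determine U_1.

Let U_1 = x.
U_3 = -5 - 3x
U_4 = -10 + 3x
U_5 = 25 + 6x
U_6 = 5 - 15x
So 5 - 15x = 35, giving x = -2.

-2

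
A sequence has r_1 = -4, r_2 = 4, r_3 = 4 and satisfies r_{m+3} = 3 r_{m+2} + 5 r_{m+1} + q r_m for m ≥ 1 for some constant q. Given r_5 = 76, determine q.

r_4 = 32 - 4q
r_5 = 116 - 8q
So 116 - 8q = 76, giving q = 5.

5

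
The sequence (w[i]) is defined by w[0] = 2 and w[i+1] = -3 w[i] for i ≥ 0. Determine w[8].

13122

w[1] = -3*2 = -6
w[2] = -3*(-6) = 18
w[3] = -3*18 = -54
w[4] = -3*(-54) = 162
w[5] = -3*162 = -486
w[6] = -3*(-486) = 1458
w[7] = -3*1458 = -4374
w[8] = -3*(-4374) = 13122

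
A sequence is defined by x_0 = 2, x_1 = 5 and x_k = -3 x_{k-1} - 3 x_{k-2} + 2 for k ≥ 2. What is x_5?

89

x_2 = -3(5) - 3(2) + 2 = -19
x_3 = -3(-19) - 3(5) + 2 = 44
x_4 = -3(44) - 3(-19) + 2 = -73
x_5 = -3(-73) - 3(44) + 2 = 89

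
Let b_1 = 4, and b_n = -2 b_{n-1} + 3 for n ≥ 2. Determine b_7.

193

b_2 = -2*4 + 3 = -5
b_3 = -2*(-5) + 3 = 13
b_4 = -2*13 + 3 = -23
b_5 = -2*(-23) + 3 = 49
b_6 = -2*49 + 3 = -95
b_7 = -2*(-95) + 3 = 193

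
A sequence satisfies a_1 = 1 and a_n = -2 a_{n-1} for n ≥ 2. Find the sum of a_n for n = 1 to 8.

-85

a_2 = -2*1 = -2
a_3 = -2*(-2) = 4
a_4 = -2*4 = -8
a_5 = -2*(-8) = 16
a_6 = -2*16 = -32
a_7 = -2*(-32) = 64
a_8 = -2*64 = -128
Sum = 1 + (-2) + 4 + (-8) + 16 + (-32) + 64 + (-128) = -85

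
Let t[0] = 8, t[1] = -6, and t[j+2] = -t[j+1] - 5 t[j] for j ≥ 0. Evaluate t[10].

t[2] = -(-6) - 5*8 = -34
t[3] = -(-34) - 5*(-6) = 64
t[4] = -64 - 5*(-34) = 106
t[5] = -106 - 5*64 = -426
t[6] = -(-426) - 5*106 = -104
t[7] = -(-104) - 5*(-426) = 2234
t[8] = -2234 - 5*(-104) = -1714
t[9] = -(-1714) - 5*2234 = -9456
t[10] = -(-9456) - 5*(-1714) = 18026

18026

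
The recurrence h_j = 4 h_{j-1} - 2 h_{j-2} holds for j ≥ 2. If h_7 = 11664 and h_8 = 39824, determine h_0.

Rearranging, h_{j-2} = (h_j - 4 h_{j-1}) / -2.
h_6 = (39824 - 4*11664) / -2 = -6832/-2 = 3416
h_5 = (11664 - 4*3416) / -2 = -2000/-2 = 1000
h_4 = (3416 - 4*1000) / -2 = -584/-2 = 292
h_3 = (1000 - 4*292) / -2 = -168/-2 = 84
h_2 = (292 - 4*84) / -2 = -44/-2 = 22
h_1 = (84 - 4*22) / -2 = -4/-2 = 2
h_0 = (22 - 4*2) / -2 = 14/-2 = -7

-7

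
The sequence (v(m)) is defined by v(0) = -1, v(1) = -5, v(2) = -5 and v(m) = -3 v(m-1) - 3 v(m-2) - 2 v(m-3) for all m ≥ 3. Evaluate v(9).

v(3) = -3·(-5) - 3·(-5) - 2·(-1) = 32
v(4) = -3·32 - 3·(-5) - 2·(-5) = -71
v(5) = -3·(-71) - 3·32 - 2·(-5) = 127
v(6) = -3·127 - 3·(-71) - 2·32 = -232
v(7) = -3·(-232) - 3·127 - 2·(-71) = 457
v(8) = -3·457 - 3·(-232) - 2·127 = -929
v(9) = -3·(-929) - 3·457 - 2·(-232) = 1880

1880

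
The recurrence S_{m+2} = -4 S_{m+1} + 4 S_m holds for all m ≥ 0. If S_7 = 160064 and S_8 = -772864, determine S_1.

Rearranging, S_{m-2} = (S_m + 4 S_{m-1}) / 4.
S_6 = (-772864 + 4(160064)) / 4 = -132608/4 = -33152
S_5 = (160064 + 4(-33152)) / 4 = 27456/4 = 6864
S_4 = (-33152 + 4(6864)) / 4 = -5696/4 = -1424
S_3 = (6864 + 4(-1424)) / 4 = 1168/4 = 292
S_2 = (-1424 + 4(292)) / 4 = -256/4 = -64
S_1 = (292 + 4(-64)) / 4 = 36/4 = 9

9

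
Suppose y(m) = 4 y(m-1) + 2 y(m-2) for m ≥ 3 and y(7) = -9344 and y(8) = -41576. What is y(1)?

-2

Rearranging, y(m-2) = (y(m) - 4 y(m-1)) / 2.
y(6) = (-41576 - 4(-9344)) / 2 = -4200/2 = -2100
y(5) = (-9344 - 4(-2100)) / 2 = -944/2 = -472
y(4) = (-2100 - 4(-472)) / 2 = -212/2 = -106
y(3) = (-472 - 4(-106)) / 2 = -48/2 = -24
y(2) = (-106 - 4(-24)) / 2 = -10/2 = -5
y(1) = (-24 - 4(-5)) / 2 = -4/2 = -2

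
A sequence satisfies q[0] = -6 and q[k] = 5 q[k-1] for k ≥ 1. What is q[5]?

-18750

q[1] = 5(-6) = -30
q[2] = 5(-30) = -150
q[3] = 5(-150) = -750
q[4] = 5(-750) = -3750
q[5] = 5(-3750) = -18750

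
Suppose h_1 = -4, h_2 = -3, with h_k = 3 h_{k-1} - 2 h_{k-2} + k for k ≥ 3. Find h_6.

121

h_3 = 3(-3) - 2(-4) + 3 = 2
h_4 = 3(2) - 2(-3) + 4 = 16
h_5 = 3(16) - 2(2) + 5 = 49
h_6 = 3(49) - 2(16) + 6 = 121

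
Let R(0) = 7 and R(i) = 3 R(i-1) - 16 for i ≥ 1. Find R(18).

The fixed point is -16/(1 - 3) = 8, so R(i) - 8 = 3(R(i-1) - 8).
Hence R(i) = -1·3^i + 8.
R(18) = -1·3^{18} + 8 = -1·387420489 + 8 = -387420481.

-387420481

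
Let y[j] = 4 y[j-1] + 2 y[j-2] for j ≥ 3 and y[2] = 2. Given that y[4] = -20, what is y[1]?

-7

Let y[1] = v.
y[3] = 8 + 2v
y[4] = 36 + 8v
So 36 + 8v = -20, giving v = -7.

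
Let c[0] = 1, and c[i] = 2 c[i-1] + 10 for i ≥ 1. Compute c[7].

1398

c[1] = 2(1) + 10 = 12
c[2] = 2(12) + 10 = 34
c[3] = 2(34) + 10 = 78
c[4] = 2(78) + 10 = 166
c[5] = 2(166) + 10 = 342
c[6] = 2(342) + 10 = 694
c[7] = 2(694) + 10 = 1398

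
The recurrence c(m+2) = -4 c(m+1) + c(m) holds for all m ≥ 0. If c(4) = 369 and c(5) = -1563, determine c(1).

Rearranging, c(m-2) = c(m) + 4 c(m-1).
c(3) = -1563 + 4*369 = -87
c(2) = 369 + 4*(-87) = 21
c(1) = -87 + 4*21 = -3

-3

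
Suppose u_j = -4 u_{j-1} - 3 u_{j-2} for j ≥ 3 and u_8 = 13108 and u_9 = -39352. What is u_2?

Rearranging, u_{j-2} = (u_j + 4 u_{j-1}) / -3.
u_7 = (-39352 + 4*13108) / -3 = 13080/-3 = -4360
u_6 = (13108 + 4*(-4360)) / -3 = -4332/-3 = 1444
u_5 = (-4360 + 4*1444) / -3 = 1416/-3 = -472
u_4 = (1444 + 4*(-472)) / -3 = -444/-3 = 148
u_3 = (-472 + 4*148) / -3 = 120/-3 = -40
u_2 = (148 + 4*(-40)) / -3 = -12/-3 = 4

4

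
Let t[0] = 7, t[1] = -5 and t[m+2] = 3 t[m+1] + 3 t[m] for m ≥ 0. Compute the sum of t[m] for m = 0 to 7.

t[2] = 3(-5) + 3(7) = 6
t[3] = 3(6) + 3(-5) = 3
t[4] = 3(3) + 3(6) = 27
t[5] = 3(27) + 3(3) = 90
t[6] = 3(90) + 3(27) = 351
t[7] = 3(351) + 3(90) = 1323
Sum = 7 + (-5) + 6 + 3 + 27 + 90 + 351 + 1323 = 1802

1802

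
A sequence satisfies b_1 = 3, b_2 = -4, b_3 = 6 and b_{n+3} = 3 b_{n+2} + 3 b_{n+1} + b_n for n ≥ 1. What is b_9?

8883

b_4 = 3·6 + 3·(-4) + 3 = 9
b_5 = 3·9 + 3·6 + (-4) = 41
b_6 = 3·41 + 3·9 + 6 = 156
b_7 = 3·156 + 3·41 + 9 = 600
b_8 = 3·600 + 3·156 + 41 = 2309
b_9 = 3·2309 + 3·600 + 156 = 8883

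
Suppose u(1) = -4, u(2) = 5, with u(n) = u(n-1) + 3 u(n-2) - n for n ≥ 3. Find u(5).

u(3) = 5 + 3*(-4) - 3 = -10
u(4) = (-10) + 3*5 - 4 = 1
u(5) = 1 + 3*(-10) - 5 = -34

-34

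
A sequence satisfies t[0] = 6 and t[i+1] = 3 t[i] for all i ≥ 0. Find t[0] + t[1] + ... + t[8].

t[1] = 3*6 = 18
t[2] = 3*18 = 54
t[3] = 3*54 = 162
t[4] = 3*162 = 486
t[5] = 3*486 = 1458
t[6] = 3*1458 = 4374
t[7] = 3*4374 = 13122
t[8] = 3*13122 = 39366
Sum = 6 + 18 + 54 + 162 + 486 + 1458 + 4374 + 13122 + 39366 = 59046

59046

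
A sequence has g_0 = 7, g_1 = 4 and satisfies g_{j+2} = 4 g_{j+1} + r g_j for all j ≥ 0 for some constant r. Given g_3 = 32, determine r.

-1

g_2 = 16 + 7r
g_3 = 64 + 32r
So 64 + 32r = 32, giving r = -1.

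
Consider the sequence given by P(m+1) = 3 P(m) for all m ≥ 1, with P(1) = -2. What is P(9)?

P(2) = 3·(-2) = -6
P(3) = 3·(-6) = -18
P(4) = 3·(-18) = -54
P(5) = 3·(-54) = -162
P(6) = 3·(-162) = -486
P(7) = 3·(-486) = -1458
P(8) = 3·(-1458) = -4374
P(9) = 3·(-4374) = -13122

-13122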